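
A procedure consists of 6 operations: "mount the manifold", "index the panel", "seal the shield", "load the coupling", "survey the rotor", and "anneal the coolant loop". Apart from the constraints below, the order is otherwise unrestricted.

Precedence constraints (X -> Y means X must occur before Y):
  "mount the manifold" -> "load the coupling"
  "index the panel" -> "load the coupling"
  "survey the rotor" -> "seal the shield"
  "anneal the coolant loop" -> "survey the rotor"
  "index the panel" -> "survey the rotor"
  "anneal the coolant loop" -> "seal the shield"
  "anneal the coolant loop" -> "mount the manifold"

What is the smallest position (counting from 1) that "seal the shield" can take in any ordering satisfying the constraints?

4

Every operation that must precede "seal the shield" has to come before it. Tracing all chains that end at "seal the shield", those operations are: "index the panel", "survey the rotor", "anneal the coolant loop" — 3 in total.
So at minimum 3 operations come before "seal the shield", putting "seal the shield" no earlier than position 4. That position is achievable by scheduling exactly those predecessors first.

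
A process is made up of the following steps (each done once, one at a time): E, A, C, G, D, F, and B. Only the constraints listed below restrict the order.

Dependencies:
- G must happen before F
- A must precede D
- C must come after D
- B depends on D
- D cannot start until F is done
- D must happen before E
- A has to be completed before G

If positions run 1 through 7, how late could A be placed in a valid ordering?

The steps that are forced after A, directly or by a chain of constraints, are E, C, G, D, F, B. That's 6 steps.
With 6 mandatory successors out of 7 steps total, the latest slot for A is 7−6 = 1, and it's reachable by doing all non-successors before A.

1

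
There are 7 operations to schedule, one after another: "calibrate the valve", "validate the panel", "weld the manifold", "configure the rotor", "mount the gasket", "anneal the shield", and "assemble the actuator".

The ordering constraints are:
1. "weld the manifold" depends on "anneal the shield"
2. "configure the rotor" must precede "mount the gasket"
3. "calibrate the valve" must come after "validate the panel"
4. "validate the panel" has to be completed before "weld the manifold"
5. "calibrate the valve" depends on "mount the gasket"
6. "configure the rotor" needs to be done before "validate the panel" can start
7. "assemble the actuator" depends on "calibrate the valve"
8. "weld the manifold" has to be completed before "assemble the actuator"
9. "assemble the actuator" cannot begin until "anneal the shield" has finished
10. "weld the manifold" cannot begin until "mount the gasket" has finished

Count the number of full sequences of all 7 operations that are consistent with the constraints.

2 operations have no prerequisites ("configure the rotor", "anneal the shield"), so any of them could come first.
Counting all ways to extend the partial order to a total order gives 18.

18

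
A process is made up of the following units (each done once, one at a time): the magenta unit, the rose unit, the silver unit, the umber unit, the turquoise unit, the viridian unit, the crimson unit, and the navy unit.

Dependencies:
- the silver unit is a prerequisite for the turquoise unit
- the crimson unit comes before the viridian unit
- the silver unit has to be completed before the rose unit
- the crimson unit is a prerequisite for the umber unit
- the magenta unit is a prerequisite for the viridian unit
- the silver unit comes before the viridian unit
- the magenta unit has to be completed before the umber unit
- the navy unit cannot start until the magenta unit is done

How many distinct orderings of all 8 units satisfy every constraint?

3 units have no prerequisites (the magenta unit, the silver unit, the crimson unit), so any of them could come first.
Systematically extending each partial ordering one unit at a time and counting, there are 1438 complete orderings.

1438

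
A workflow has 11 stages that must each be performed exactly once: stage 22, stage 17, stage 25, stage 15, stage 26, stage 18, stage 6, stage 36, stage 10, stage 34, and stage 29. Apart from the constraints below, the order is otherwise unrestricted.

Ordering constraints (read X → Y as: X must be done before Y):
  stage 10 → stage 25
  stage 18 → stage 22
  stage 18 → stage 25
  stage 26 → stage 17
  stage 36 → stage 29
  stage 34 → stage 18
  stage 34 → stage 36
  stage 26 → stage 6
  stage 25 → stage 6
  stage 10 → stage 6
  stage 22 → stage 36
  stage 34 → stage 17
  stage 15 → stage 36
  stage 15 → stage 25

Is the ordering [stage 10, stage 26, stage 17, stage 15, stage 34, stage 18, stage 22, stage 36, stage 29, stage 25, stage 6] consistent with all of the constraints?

In the proposed order, stage 17 appears before stage 34.
But one of the constraints requires stage 34 before stage 17, so this ordering violates it.

No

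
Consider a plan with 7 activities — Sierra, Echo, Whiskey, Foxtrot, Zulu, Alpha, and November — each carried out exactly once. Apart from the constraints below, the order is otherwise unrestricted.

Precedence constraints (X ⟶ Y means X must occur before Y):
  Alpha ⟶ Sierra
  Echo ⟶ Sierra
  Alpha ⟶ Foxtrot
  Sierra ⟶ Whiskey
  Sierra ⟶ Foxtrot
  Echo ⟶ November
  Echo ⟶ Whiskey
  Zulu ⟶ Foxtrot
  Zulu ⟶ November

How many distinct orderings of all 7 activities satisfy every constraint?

3 activities have no prerequisites (Echo, Zulu, Alpha), so any of them could come first.
Enumerating by repeatedly choosing an available activity (one whose prerequisites are all placed) gives 68 distinct complete orderings.

68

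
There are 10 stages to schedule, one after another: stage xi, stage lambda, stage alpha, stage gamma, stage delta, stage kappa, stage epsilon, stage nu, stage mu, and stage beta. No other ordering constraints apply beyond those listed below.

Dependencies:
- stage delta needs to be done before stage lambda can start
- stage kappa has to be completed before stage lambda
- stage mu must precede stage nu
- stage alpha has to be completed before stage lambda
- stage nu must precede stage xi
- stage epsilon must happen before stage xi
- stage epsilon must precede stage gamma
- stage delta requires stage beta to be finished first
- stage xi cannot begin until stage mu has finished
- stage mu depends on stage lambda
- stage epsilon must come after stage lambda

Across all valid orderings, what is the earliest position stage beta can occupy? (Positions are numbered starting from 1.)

No constraint forces any other stage before stage beta, so it can be placed first.

1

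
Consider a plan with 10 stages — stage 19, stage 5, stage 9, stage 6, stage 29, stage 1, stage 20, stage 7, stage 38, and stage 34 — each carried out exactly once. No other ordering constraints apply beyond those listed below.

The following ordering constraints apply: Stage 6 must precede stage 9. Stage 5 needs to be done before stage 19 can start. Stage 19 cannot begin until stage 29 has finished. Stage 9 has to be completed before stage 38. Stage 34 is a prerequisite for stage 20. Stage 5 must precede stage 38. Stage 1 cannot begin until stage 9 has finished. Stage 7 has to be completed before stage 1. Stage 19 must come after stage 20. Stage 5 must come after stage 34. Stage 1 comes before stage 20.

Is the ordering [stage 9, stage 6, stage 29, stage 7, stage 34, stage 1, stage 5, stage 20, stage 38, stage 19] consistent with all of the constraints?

Here stage 6 comes after stage 9.
Since stage 6 is required before stage 9, the ordering is invalid.

No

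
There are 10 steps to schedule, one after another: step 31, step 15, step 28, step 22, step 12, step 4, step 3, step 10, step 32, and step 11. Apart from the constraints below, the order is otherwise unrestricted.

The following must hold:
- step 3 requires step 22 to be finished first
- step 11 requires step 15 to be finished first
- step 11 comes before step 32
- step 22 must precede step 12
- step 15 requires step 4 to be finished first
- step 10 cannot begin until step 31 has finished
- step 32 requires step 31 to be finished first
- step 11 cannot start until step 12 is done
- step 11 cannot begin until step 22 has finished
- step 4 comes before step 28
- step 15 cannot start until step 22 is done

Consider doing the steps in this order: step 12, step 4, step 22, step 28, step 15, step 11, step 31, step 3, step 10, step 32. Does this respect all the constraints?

In the proposed order, step 12 appears before step 22.
But one of the constraints requires step 22 before step 12, so this ordering violates it.

No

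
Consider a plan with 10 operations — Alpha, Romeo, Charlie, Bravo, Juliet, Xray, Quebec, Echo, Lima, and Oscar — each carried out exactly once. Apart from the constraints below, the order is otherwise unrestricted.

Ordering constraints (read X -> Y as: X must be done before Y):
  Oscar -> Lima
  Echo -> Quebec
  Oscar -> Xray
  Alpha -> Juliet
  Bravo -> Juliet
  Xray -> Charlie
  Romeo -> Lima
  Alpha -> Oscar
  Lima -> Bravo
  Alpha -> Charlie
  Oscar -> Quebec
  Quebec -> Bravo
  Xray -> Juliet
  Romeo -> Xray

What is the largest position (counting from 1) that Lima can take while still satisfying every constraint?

8

Every operation that must follow Lima has to come after it. Tracing all chains starting from Lima, those operations are: Bravo, Juliet — 2 in total.
With 2 mandatory successors out of 10 operations total, the latest slot for Lima is 10−2 = 8, and it's reachable by doing all non-successors before Lima.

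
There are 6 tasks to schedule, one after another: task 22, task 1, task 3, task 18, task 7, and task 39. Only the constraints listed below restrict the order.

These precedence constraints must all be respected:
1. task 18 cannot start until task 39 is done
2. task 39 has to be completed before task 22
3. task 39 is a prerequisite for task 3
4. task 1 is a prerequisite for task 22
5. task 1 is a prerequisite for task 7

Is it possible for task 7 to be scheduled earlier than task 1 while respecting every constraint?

No

The constraints give a chain task 1 → task 7, which forces task 1 before task 7.
Hence task 7 can never be scheduled before task 1.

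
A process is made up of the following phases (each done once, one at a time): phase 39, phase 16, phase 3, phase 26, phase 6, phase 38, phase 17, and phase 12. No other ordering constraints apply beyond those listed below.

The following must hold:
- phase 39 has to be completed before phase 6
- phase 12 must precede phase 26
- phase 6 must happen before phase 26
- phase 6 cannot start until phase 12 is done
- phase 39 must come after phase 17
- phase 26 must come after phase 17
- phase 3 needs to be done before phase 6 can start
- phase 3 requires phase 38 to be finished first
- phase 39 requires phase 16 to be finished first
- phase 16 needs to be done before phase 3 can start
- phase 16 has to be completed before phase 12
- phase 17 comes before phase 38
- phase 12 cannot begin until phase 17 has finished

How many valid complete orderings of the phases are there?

30

The phases with no prerequisites are phase 16, phase 17; any of them can be placed first.
Counting all ways to extend the partial order to a total order gives 30.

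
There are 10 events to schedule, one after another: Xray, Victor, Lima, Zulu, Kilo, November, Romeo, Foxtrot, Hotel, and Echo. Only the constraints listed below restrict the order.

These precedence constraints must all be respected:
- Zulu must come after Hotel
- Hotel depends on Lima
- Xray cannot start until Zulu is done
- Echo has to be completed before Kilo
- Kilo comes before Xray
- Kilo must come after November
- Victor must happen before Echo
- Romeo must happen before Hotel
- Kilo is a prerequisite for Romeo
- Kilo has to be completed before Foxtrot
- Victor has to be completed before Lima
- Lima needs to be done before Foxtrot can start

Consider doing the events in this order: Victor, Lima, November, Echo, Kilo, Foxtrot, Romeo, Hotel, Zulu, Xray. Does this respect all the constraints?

Every stated constraint is respected: Lima sits at position 2, ahead of Hotel at position 8, and each of the other listed pairs likewise has the predecessor earlier in the sequence.

Yes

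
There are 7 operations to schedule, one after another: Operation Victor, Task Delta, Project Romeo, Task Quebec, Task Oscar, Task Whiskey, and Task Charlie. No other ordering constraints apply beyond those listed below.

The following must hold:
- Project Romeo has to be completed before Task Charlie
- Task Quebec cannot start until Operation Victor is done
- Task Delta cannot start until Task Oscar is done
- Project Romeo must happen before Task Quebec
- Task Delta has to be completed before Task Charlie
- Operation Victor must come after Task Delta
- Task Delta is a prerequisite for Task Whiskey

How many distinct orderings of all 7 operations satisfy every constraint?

49

2 operations have no prerequisites (Project Romeo, Task Oscar), so any of them could come first.
Systematically extending each partial ordering one operation at a time and counting, there are 49 complete orderings.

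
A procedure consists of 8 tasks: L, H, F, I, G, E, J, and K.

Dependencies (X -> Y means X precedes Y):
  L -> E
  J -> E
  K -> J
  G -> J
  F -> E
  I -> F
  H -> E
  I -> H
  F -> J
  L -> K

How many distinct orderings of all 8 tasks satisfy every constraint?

3 tasks have no prerequisites (L, I, G), so any of them could come first.
Enumerating by repeatedly choosing an available task (one whose prerequisites are all placed) gives 150 distinct complete orderings.

150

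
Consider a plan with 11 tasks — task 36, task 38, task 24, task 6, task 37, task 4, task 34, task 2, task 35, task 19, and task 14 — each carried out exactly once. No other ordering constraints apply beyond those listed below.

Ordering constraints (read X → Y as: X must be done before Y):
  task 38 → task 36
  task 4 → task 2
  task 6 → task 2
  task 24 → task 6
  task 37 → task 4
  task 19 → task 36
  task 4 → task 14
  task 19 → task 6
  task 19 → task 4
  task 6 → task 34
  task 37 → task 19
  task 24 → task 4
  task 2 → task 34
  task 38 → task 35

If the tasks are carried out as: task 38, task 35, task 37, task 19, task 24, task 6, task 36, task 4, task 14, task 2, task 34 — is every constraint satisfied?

Yes

Checking each listed constraint against this order: for instance, task 38 is in position 1 and task 36 in position 7, so that constraint holds — and the remaining constraints check out the same way.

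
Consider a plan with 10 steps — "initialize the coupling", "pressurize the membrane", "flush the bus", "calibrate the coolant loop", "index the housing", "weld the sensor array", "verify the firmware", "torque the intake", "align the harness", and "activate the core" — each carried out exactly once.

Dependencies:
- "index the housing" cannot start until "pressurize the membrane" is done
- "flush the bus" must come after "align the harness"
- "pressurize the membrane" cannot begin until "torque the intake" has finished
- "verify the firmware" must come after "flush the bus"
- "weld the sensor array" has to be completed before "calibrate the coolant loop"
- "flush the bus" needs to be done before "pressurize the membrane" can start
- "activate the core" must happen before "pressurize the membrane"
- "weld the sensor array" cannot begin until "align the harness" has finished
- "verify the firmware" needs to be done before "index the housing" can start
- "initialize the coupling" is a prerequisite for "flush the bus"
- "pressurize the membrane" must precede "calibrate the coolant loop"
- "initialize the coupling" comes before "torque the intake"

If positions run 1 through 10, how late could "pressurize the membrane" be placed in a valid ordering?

Following every chain forward from "pressurize the membrane", the steps that must come later are "calibrate the coolant loop", "index the housing" — 2 of them.
So at least 2 steps follow "pressurize the membrane", putting "pressurize the membrane" no later than position 8. That position is achievable by scheduling everything else first.

8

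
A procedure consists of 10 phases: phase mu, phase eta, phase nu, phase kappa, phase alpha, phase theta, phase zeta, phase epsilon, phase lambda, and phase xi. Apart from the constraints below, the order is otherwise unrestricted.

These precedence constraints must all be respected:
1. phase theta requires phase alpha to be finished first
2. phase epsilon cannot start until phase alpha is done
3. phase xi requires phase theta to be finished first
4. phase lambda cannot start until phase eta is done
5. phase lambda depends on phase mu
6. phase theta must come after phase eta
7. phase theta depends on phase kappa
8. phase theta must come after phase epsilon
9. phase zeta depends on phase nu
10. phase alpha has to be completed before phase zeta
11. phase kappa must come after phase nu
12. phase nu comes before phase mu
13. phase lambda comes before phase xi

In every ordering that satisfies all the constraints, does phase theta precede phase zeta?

Phase theta and phase zeta are not related by any chain of constraints.
There exist valid orderings with phase zeta before phase theta, so phase theta is not required to come first.

No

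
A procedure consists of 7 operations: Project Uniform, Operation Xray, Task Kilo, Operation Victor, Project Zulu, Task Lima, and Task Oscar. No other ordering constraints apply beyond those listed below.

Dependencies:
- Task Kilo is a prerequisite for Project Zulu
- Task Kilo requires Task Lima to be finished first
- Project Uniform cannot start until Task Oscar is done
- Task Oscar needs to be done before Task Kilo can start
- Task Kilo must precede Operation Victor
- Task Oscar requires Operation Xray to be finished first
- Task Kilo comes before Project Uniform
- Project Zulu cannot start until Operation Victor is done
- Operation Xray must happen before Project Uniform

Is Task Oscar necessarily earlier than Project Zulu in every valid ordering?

Yes

Chaining the stated constraints: Task Oscar → Task Kilo → Project Zulu.
So Task Oscar must precede Project Zulu in any valid ordering.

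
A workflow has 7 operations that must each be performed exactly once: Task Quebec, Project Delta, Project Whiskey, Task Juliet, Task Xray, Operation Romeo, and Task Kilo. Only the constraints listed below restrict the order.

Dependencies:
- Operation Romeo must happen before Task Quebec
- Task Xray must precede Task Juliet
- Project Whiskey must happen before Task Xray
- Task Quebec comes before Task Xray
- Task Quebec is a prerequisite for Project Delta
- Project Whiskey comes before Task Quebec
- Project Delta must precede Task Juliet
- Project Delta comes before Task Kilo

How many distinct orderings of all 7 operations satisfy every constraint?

10

The operations with no prerequisites are Project Whiskey, Operation Romeo; any of them can be placed first.
Systematically extending each partial ordering one operation at a time and counting, there are 10 complete orderings.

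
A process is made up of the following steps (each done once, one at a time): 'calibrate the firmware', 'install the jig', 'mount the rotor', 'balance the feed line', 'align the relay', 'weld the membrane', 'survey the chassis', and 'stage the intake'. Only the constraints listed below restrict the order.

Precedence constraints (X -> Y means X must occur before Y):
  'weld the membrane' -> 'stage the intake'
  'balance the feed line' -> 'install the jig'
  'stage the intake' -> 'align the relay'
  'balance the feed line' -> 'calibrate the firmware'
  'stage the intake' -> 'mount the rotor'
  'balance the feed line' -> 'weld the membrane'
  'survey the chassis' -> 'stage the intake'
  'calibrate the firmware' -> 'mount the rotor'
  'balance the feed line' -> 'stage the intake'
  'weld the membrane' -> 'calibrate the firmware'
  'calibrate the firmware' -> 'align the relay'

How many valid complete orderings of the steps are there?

2 steps have no prerequisites ('balance the feed line', 'survey the chassis'), so any of them could come first.
Enumerating by repeatedly choosing an available step (one whose prerequisites are all placed) gives 94 distinct complete orderings.

94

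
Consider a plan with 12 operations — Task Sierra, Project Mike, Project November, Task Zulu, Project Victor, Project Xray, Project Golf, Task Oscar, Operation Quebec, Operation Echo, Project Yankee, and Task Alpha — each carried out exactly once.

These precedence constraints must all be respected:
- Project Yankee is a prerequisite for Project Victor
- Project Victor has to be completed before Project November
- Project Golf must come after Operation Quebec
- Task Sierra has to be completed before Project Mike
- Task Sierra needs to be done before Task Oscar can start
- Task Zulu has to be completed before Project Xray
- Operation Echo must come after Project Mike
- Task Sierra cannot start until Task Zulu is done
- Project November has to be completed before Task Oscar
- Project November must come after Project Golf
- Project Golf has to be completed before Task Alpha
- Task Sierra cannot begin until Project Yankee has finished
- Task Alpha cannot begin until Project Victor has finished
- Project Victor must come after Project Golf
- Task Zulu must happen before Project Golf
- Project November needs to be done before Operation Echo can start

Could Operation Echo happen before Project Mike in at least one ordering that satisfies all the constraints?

There is a dependency chain Project Mike → Operation Echo, so Operation Echo always comes after Project Mike.
Hence Operation Echo can never be scheduled before Project Mike.

No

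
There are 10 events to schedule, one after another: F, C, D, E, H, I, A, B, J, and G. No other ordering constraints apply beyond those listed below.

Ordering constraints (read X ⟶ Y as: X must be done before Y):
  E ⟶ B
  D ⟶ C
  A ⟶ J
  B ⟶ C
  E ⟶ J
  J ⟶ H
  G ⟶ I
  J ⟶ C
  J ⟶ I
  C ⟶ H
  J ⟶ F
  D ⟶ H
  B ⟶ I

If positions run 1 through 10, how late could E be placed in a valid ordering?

4

Every event that must follow E has to come after it. Tracing all chains starting from E, those events are: F, C, H, I, B, J — 6 in total.
With 6 mandatory successors out of 10 events total, the latest slot for E is 10−6 = 4, and it's reachable by doing all non-successors before E.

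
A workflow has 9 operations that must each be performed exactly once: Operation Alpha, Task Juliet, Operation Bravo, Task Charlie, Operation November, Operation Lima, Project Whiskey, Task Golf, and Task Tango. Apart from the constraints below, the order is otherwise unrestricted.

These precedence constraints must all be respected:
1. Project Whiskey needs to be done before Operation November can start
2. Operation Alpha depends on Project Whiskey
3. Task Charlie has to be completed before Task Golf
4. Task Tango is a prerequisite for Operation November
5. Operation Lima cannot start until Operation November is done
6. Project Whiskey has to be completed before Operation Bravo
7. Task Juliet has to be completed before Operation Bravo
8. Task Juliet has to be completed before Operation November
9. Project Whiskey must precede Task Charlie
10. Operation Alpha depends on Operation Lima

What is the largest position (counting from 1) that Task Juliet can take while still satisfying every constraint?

Following every chain forward from Task Juliet, the operations that must come later are Operation Alpha, Operation Bravo, Operation November, Operation Lima — 4 of them.
With 4 mandatory successors out of 9 operations total, the latest slot for Task Juliet is 9−4 = 5, and it's reachable by doing all non-successors before Task Juliet.

5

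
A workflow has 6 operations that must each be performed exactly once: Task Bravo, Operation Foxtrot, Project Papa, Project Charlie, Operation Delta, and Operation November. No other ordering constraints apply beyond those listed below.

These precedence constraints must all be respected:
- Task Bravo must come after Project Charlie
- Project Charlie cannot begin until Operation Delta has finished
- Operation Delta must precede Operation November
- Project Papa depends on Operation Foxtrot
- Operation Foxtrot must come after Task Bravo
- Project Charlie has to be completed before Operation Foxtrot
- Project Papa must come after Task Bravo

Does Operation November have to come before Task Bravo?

Nothing in the constraints links Operation November and Task Bravo; they are unordered relative to each other.
So Operation November can come before Task Bravo or after — it is not forced.

No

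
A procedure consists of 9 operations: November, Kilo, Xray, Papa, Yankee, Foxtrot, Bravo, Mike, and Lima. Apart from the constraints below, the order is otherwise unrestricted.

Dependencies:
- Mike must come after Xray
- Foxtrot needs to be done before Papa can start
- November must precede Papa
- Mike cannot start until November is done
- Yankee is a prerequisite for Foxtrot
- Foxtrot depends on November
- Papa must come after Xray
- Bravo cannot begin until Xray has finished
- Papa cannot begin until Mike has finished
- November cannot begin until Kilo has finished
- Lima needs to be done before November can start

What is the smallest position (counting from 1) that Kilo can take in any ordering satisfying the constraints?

Kilo has no prerequisites at all, so it can go in position 1.

1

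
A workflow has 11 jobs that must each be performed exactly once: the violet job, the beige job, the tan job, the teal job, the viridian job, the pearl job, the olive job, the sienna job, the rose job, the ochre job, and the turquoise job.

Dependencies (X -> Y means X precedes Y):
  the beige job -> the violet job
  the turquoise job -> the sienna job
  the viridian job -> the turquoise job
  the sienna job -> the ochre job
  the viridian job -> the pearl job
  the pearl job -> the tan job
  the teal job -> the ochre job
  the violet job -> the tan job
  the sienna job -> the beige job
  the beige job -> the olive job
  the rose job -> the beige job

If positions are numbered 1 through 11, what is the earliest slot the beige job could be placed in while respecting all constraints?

5

Every job that must precede the beige job has to come before it. Tracing all chains that end at the beige job, those jobs are: the viridian job, the sienna job, the rose job, the turquoise job — 4 in total.
So at minimum 4 jobs come before the beige job, putting the beige job no earlier than position 5. That position is achievable by scheduling exactly those predecessors first.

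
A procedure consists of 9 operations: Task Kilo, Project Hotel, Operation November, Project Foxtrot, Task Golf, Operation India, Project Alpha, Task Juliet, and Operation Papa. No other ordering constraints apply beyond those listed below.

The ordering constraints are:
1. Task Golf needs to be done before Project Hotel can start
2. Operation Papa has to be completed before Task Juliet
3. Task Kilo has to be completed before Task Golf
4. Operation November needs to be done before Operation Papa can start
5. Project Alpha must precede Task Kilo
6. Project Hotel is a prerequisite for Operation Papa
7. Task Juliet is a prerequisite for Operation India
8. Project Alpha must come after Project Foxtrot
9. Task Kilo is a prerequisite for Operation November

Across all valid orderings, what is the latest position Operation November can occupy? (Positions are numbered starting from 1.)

6

The operations that are forced after Operation November, directly or by a chain of constraints, are Operation India, Task Juliet, Operation Papa. That's 3 operations.
With 3 mandatory successors out of 9 operations total, the latest slot for Operation November is 9−3 = 6, and it's reachable by doing all non-successors before Operation November.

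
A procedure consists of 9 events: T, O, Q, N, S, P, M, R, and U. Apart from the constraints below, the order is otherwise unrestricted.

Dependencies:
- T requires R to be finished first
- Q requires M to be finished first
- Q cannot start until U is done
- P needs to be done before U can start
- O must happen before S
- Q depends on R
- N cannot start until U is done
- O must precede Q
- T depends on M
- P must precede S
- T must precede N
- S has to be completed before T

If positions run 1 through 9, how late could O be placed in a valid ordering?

Following every chain forward from O, the events that must come later are T, Q, N, S — 4 of them.
So at least 4 events follow O, putting O no later than position 5. That position is achievable by scheduling everything else first.

5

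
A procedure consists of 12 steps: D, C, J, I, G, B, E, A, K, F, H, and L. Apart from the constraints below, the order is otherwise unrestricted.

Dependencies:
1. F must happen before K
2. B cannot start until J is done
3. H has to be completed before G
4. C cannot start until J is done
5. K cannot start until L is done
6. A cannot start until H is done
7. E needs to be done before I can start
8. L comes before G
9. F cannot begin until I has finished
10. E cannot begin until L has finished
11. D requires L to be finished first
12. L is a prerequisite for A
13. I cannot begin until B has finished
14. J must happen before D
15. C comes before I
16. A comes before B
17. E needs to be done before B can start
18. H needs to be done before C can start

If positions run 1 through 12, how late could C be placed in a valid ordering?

9

Following every chain forward from C, the steps that must come later are I, K, F — 3 of them.
So at least 3 steps follow C, putting C no later than position 9. That position is achievable by scheduling everything else first.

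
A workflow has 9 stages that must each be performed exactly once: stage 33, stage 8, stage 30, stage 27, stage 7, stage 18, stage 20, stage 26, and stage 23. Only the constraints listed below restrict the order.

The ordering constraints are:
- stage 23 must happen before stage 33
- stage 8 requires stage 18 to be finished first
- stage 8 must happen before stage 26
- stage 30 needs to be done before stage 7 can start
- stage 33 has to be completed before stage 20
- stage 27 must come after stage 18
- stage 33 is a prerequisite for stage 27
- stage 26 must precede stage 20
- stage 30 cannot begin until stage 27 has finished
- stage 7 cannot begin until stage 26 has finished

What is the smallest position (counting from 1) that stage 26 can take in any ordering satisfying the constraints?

3

Every stage that must precede stage 26 has to come before it. Tracing all chains that end at stage 26, those stages are: stage 8, stage 18 — 2 in total.
So at minimum 2 stages come before stage 26, putting stage 26 no earlier than position 3. That position is achievable by scheduling exactly those predecessors first.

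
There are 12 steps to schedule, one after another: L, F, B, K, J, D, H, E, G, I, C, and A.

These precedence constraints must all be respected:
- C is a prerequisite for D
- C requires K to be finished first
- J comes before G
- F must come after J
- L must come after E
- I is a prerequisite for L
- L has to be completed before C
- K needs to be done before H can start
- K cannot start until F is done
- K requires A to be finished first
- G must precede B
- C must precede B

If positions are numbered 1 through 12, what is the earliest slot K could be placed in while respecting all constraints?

Working backwards through the constraints from K, its full set of required predecessors is F, J, A — 3 of them.
With 3 mandatory predecessors, the earliest K can sit is position 3+1 = 4, and placing just those 3 first achieves it.

4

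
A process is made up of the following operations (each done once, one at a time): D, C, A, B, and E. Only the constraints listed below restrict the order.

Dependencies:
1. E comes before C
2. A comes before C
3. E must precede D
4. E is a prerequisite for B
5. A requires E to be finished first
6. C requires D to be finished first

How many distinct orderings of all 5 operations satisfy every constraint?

8

E is the only operation with nothing required before it, so every ordering starts there.
Counting all ways to extend the partial order to a total order gives 8.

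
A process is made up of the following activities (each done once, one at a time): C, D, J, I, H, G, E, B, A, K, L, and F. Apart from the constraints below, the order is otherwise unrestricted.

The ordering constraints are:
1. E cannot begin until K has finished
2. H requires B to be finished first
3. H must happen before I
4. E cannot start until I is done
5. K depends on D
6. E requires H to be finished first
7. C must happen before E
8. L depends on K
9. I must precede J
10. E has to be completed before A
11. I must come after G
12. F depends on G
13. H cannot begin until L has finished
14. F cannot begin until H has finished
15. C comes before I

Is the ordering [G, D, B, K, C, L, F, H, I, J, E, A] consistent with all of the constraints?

In the proposed order, F appears before H.
But one of the constraints requires H before F, so this ordering violates it.

No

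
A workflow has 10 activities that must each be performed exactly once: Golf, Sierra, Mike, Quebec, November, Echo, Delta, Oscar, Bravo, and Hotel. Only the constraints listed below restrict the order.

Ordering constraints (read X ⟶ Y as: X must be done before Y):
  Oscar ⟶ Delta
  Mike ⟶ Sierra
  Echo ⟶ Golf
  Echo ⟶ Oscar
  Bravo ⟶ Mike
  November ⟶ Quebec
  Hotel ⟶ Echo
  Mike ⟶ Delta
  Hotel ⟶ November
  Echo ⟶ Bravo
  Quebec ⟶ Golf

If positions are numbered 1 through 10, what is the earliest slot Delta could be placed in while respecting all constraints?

The activities that are forced before Delta, directly or transitively, are Mike, Echo, Oscar, Bravo, Hotel. That's 5 activities.
With 5 mandatory predecessors, the earliest Delta can sit is position 5+1 = 6, and placing just those 5 first achieves it.

6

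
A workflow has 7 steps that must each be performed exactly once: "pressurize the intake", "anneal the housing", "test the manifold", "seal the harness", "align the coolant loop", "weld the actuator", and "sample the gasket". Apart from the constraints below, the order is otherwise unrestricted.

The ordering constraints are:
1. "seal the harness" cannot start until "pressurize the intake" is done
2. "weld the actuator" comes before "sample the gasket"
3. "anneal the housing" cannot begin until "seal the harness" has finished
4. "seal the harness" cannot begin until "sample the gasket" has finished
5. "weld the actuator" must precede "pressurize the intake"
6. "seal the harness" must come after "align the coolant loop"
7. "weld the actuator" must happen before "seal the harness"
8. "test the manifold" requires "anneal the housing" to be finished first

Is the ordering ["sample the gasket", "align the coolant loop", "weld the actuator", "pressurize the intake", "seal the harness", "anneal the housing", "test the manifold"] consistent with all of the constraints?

No

In the proposed order, "sample the gasket" appears before "weld the actuator".
But one of the constraints requires "weld the actuator" before "sample the gasket", so this ordering violates it.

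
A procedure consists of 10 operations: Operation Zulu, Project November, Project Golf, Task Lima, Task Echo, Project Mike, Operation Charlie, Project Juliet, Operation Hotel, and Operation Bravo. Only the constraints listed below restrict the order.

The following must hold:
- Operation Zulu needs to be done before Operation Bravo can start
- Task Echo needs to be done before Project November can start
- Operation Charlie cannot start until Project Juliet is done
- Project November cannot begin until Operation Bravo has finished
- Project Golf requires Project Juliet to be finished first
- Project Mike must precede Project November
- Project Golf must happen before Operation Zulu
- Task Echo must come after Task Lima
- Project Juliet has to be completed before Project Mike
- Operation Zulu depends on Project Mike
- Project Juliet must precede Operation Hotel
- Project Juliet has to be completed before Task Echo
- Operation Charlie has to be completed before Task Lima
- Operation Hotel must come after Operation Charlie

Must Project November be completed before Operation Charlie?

No

The constraints actually force Operation Charlie before Project November (via Operation Charlie → Task Lima → Task Echo → Project November), not the other way around.
So Project November does not have to come before Operation Charlie — it cannot.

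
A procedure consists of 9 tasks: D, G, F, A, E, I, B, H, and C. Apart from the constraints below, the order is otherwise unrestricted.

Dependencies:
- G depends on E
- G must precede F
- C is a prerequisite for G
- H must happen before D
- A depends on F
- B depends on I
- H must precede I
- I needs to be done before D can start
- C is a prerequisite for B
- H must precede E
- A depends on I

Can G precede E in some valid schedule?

No

Following E → G, E must precede G in every valid ordering.
Hence G can never be scheduled before E.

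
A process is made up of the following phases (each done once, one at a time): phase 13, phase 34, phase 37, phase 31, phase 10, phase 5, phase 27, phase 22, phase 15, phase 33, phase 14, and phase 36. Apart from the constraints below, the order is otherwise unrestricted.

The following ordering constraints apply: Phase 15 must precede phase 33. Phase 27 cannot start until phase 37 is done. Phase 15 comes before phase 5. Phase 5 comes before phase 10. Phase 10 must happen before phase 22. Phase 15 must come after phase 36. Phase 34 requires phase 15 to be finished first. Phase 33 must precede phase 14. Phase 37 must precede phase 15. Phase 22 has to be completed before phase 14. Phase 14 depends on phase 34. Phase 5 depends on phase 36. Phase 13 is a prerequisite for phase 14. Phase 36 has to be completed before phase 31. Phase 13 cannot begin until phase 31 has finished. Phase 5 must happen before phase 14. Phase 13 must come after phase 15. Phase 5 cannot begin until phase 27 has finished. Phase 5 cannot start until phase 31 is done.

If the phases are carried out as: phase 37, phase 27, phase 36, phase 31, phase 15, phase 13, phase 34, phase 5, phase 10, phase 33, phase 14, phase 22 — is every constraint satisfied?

No

In the proposed order, phase 14 appears before phase 22.
That contradicts the constraint that phase 22 must precede phase 14.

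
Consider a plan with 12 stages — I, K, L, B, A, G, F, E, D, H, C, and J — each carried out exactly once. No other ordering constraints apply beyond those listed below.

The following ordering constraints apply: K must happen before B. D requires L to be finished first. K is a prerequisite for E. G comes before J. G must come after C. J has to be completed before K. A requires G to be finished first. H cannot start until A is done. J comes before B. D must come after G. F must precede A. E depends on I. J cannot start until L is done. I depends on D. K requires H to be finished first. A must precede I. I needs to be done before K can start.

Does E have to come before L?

No

The constraints actually force L before E (via L → D → I → E), not the other way around.
So E does not have to come before L — it cannot.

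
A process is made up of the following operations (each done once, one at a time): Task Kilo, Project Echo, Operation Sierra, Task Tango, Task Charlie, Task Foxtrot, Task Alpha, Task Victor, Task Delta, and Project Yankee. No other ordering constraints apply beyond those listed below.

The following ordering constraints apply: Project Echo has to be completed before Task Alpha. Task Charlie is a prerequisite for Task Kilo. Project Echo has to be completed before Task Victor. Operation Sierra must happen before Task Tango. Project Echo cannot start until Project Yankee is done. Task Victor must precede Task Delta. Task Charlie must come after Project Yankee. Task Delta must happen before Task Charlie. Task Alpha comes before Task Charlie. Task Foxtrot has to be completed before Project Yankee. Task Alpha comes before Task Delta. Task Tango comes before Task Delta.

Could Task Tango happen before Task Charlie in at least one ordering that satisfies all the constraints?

Task Tango is actually forced before Task Charlie by the constraints, so certainly some valid ordering has Task Tango first.

Yes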